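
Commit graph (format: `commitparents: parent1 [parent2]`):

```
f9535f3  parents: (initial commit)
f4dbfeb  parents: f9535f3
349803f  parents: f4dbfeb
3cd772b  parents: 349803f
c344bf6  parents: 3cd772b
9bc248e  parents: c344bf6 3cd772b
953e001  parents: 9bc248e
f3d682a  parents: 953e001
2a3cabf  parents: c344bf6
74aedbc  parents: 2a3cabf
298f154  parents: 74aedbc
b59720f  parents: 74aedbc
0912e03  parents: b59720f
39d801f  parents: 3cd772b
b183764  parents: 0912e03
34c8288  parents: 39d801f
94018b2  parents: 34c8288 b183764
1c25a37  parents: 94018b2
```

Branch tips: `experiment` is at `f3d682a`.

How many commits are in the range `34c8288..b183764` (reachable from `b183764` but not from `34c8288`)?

Reachable from b183764: {0912e03, 2a3cabf, 349803f, 3cd772b, 74aedbc, b183764, b59720f, c344bf6, f4dbfeb, f9535f3}.
Reachable from 34c8288: {349803f, 34c8288, 39d801f, 3cd772b, f4dbfeb, f9535f3}.
In b183764's history but not 34c8288's: {0912e03, 2a3cabf, 74aedbc, b183764, b59720f, c344bf6} — 6 commits.

6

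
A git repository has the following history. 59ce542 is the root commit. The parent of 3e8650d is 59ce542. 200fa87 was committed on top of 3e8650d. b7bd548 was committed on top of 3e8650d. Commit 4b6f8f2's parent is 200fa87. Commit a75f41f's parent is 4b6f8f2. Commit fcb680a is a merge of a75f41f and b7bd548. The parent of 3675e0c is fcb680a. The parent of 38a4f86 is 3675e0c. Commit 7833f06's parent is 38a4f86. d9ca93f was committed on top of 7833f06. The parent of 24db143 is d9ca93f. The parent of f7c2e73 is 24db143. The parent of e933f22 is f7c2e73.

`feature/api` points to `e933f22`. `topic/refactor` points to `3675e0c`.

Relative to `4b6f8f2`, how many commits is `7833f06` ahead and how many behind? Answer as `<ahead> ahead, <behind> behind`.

6 ahead, 0 behind

Reachable from 7833f06: {200fa87, 3675e0c, 38a4f86, 3e8650d, 4b6f8f2, 59ce542, 7833f06, a75f41f, b7bd548, fcb680a}.
Reachable from 4b6f8f2: {200fa87, 3e8650d, 4b6f8f2, 59ce542}.
Only in 7833f06's history (ahead): {3675e0c, 38a4f86, 7833f06, a75f41f, b7bd548, fcb680a} — 6.
Only in 4b6f8f2's history (behind): {} — 0.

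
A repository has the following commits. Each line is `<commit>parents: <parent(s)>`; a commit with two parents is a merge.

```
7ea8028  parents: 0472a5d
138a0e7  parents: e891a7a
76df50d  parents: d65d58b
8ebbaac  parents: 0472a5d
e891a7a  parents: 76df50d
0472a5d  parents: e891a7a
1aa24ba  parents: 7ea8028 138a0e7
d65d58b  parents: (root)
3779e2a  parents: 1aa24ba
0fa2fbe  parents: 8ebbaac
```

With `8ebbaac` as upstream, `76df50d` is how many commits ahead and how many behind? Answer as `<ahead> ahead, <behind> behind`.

Reachable from 76df50d: {76df50d, d65d58b}.
Reachable from 8ebbaac: {0472a5d, 76df50d, 8ebbaac, d65d58b, e891a7a}.
Only in 76df50d's history (ahead): {} — 0.
Only in 8ebbaac's history (behind): {0472a5d, 8ebbaac, e891a7a} — 3.

0 ahead, 3 behind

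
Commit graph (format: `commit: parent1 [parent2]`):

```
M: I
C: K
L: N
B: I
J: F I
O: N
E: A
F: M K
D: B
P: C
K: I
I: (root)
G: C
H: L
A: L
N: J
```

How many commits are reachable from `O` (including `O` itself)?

Walking parent pointers from O: reachable set = {F, I, J, K, M, N, O}.
That is 7 commits.

7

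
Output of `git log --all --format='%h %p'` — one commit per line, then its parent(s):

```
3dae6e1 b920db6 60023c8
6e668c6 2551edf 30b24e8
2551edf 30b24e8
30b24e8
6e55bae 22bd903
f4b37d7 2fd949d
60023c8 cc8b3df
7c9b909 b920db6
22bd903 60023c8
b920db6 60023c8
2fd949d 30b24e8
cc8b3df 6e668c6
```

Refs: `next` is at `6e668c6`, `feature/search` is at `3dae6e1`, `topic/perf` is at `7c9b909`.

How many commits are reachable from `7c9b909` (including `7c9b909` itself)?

7

Walking parent pointers from 7c9b909: reachable set = {2551edf, 30b24e8, 60023c8, 6e668c6, 7c9b909, b920db6, cc8b3df}.
That is 7 commits.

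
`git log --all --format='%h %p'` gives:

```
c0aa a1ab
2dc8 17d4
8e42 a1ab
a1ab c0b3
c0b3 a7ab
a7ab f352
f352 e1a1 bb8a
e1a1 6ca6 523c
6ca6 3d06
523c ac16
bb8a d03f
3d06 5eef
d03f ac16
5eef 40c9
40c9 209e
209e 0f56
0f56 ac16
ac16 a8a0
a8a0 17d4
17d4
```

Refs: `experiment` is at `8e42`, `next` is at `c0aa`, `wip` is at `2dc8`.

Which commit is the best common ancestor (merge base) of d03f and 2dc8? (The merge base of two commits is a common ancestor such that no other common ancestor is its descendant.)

17d4

Ancestors of d03f: {17d4, a8a0, ac16, d03f}.
Ancestors of 2dc8: {17d4, 2dc8}.
Common ancestors: {17d4}.
The only common ancestor is 17d4, so it is the merge base.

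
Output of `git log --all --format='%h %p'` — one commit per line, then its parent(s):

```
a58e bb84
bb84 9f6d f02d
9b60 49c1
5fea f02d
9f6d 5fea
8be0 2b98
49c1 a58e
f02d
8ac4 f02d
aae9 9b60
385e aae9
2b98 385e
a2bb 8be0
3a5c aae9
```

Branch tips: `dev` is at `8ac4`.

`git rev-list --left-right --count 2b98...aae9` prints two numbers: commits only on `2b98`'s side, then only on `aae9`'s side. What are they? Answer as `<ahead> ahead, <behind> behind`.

Reachable from 2b98: {2b98, 385e, 49c1, 5fea, 9b60, 9f6d, a58e, aae9, bb84, f02d}.
Reachable from aae9: {49c1, 5fea, 9b60, 9f6d, a58e, aae9, bb84, f02d}.
Only in 2b98's history (ahead): {2b98, 385e} — 2.
Only in aae9's history (behind): {} — 0.

2 ahead, 0 behind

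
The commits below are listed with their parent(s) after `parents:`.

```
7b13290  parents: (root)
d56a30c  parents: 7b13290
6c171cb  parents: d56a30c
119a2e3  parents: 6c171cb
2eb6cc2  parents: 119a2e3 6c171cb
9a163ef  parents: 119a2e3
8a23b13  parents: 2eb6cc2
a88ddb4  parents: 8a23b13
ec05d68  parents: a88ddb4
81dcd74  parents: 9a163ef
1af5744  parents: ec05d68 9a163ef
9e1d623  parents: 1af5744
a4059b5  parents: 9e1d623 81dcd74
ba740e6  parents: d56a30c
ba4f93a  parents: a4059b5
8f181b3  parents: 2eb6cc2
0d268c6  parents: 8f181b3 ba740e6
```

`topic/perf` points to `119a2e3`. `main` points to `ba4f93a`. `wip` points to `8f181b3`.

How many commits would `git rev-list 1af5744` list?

10

Walking parent pointers from 1af5744: reachable set = {119a2e3, 1af5744, 2eb6cc2, 6c171cb, 7b13290, 8a23b13, 9a163ef, a88ddb4, d56a30c, ec05d68}.
That is 10 commits.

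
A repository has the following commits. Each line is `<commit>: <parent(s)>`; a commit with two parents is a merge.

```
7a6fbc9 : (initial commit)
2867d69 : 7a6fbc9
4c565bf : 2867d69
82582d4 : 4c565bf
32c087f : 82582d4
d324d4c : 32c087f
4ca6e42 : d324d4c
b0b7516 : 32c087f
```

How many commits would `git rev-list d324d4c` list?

6

Walking parent pointers from d324d4c: reachable set = {2867d69, 32c087f, 4c565bf, 7a6fbc9, 82582d4, d324d4c}.
That is 6 commits.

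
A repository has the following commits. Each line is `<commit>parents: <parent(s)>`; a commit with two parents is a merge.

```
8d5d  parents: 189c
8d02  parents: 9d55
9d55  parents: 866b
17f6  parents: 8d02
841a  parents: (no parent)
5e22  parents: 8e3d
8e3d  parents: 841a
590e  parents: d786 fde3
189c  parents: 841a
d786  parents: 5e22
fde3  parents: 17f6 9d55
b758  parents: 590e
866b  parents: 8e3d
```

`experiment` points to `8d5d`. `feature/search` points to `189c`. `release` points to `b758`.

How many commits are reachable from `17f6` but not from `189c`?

5

Reachable from 17f6: {17f6, 841a, 866b, 8d02, 8e3d, 9d55}.
Reachable from 189c: {189c, 841a}.
In 17f6's history but not 189c's: {17f6, 866b, 8d02, 8e3d, 9d55} — 5 commits.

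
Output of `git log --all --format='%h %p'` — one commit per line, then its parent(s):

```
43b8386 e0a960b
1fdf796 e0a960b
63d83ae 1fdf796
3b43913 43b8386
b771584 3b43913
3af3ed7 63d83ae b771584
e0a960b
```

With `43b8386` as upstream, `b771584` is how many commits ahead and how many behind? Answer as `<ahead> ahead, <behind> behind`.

2 ahead, 0 behind

Reachable from b771584: {3b43913, 43b8386, b771584, e0a960b}.
Reachable from 43b8386: {43b8386, e0a960b}.
Only in b771584's history (ahead): {3b43913, b771584} — 2.
Only in 43b8386's history (behind): {} — 0.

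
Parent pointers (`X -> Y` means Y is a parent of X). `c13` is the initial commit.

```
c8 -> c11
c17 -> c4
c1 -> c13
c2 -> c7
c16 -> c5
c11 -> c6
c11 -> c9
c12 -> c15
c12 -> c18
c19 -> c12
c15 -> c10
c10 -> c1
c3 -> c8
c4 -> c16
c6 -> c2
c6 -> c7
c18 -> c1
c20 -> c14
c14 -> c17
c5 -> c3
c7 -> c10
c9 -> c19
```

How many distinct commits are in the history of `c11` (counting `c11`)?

12

Walking parent pointers from c11: reachable set = {c1, c10, c11, c12, c13, c15, c18, c19, c2, c6, c7, c9}.
That is 12 commits.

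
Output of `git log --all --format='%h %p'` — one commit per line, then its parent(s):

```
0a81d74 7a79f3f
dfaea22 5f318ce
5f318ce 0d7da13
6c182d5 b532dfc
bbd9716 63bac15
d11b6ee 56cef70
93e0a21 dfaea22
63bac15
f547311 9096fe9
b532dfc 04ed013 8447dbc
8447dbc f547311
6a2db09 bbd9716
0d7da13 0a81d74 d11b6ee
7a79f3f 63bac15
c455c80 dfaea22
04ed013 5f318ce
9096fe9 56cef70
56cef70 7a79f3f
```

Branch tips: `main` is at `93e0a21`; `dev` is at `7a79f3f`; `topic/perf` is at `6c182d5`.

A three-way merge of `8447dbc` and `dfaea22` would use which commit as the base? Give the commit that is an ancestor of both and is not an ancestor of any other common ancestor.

56cef70

Ancestors of 8447dbc: {56cef70, 63bac15, 7a79f3f, 8447dbc, 9096fe9, f547311}.
Ancestors of dfaea22: {0a81d74, 0d7da13, 56cef70, 5f318ce, 63bac15, 7a79f3f, d11b6ee, dfaea22}.
Common ancestors: {56cef70, 63bac15, 7a79f3f}.
Among these, 56cef70 is not an ancestor of any other common ancestor — it is the merge base.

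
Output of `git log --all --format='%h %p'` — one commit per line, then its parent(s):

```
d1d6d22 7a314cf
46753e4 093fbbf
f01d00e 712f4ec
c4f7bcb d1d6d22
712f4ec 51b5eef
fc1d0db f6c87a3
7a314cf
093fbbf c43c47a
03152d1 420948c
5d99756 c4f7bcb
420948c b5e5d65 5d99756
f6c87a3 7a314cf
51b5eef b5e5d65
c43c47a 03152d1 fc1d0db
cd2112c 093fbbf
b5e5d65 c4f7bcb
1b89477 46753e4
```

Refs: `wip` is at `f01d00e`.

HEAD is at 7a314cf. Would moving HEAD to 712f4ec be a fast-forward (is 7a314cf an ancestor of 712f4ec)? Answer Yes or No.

Yes

A fast-forward from 7a314cf to 712f4ec is possible iff 7a314cf is an ancestor of 712f4ec.
Ancestors of 712f4ec: {51b5eef, 712f4ec, 7a314cf, b5e5d65, c4f7bcb, d1d6d22}.
7a314cf is among them, so fast-forward is possible.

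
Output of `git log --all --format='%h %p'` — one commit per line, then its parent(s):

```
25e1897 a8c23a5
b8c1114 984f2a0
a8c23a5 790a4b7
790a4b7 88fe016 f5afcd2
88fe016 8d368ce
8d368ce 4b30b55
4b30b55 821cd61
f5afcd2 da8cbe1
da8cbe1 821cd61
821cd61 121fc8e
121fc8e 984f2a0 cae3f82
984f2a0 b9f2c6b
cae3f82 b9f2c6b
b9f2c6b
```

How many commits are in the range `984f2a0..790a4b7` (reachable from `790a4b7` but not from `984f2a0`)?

9

Reachable from 790a4b7: {121fc8e, 4b30b55, 790a4b7, 821cd61, 88fe016, 8d368ce, 984f2a0, b9f2c6b, cae3f82, da8cbe1, f5afcd2}.
Reachable from 984f2a0: {984f2a0, b9f2c6b}.
In 790a4b7's history but not 984f2a0's: {121fc8e, 4b30b55, 790a4b7, 821cd61, 88fe016, 8d368ce, cae3f82, da8cbe1, f5afcd2} — 9 commits.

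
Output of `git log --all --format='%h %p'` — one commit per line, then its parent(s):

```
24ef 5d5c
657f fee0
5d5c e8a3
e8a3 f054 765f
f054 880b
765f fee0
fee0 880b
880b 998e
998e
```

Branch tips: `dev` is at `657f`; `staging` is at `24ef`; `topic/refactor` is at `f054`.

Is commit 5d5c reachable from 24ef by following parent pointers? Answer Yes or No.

Yes

Ancestors of 24ef (commits reachable by following parents): {24ef, 5d5c, 765f, 880b, 998e, e8a3, f054, fee0}.
5d5c is in that set, so it is an ancestor of 24ef.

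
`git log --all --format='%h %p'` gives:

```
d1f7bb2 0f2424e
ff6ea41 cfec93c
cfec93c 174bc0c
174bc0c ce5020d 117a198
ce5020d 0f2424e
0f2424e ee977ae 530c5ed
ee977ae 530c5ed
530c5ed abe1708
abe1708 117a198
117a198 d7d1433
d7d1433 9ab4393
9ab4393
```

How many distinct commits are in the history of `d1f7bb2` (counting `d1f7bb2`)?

8

Walking parent pointers from d1f7bb2: reachable set = {0f2424e, 117a198, 530c5ed, 9ab4393, abe1708, d1f7bb2, d7d1433, ee977ae}.
That is 8 commits.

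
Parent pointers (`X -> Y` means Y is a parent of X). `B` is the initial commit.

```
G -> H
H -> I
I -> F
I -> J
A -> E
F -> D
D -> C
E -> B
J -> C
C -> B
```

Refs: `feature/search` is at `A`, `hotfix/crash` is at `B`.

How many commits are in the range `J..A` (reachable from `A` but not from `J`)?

Reachable from A: {A, B, E}.
Reachable from J: {B, C, J}.
In A's history but not J's: {A, E} — 2 commits.

2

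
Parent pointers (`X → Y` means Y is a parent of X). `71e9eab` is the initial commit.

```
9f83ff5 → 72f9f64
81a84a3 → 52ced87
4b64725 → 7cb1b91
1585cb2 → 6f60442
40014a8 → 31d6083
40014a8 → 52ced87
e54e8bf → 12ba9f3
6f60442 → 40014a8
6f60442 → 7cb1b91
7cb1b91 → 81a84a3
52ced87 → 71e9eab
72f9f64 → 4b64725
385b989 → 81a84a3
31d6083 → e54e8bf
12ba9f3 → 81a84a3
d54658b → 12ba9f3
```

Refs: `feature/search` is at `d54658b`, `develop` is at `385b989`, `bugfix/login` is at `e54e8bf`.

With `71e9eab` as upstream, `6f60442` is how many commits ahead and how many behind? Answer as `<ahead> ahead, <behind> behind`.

8 ahead, 0 behind

Reachable from 6f60442: {12ba9f3, 31d6083, 40014a8, 52ced87, 6f60442, 71e9eab, 7cb1b91, 81a84a3, e54e8bf}.
Reachable from 71e9eab: {71e9eab}.
Only in 6f60442's history (ahead): {12ba9f3, 31d6083, 40014a8, 52ced87, 6f60442, 7cb1b91, 81a84a3, e54e8bf} — 8.
Only in 71e9eab's history (behind): {} — 0.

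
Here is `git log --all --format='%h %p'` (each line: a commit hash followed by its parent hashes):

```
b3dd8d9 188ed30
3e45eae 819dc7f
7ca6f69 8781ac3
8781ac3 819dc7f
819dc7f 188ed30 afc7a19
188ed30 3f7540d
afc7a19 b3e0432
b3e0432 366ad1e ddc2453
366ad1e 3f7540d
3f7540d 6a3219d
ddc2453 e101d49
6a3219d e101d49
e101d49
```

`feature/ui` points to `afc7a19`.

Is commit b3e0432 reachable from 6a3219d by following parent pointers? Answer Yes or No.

No

Ancestors of 6a3219d: {6a3219d, e101d49}.
b3e0432 is not in that set, so it is not an ancestor of 6a3219d.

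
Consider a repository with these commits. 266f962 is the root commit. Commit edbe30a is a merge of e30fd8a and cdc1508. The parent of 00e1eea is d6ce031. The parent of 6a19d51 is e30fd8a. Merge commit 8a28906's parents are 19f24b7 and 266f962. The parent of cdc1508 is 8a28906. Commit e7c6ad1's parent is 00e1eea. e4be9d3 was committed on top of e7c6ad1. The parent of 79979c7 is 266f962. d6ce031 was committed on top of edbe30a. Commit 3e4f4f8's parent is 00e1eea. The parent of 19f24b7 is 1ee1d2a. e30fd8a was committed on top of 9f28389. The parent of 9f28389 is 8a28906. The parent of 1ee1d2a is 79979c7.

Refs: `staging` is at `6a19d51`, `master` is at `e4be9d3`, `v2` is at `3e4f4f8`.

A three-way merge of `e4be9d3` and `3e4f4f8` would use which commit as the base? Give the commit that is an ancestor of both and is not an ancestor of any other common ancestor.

Ancestors of e4be9d3: {00e1eea, 19f24b7, 1ee1d2a, 266f962, 79979c7, 8a28906, 9f28389, cdc1508, d6ce031, e30fd8a, e4be9d3, e7c6ad1, edbe30a}.
Ancestors of 3e4f4f8: {00e1eea, 19f24b7, 1ee1d2a, 266f962, 3e4f4f8, 79979c7, 8a28906, 9f28389, cdc1508, d6ce031, e30fd8a, edbe30a}.
Common ancestors: {00e1eea, 19f24b7, 1ee1d2a, 266f962, 79979c7, 8a28906, 9f28389, cdc1508, d6ce031, e30fd8a, edbe30a}.
Among these, 00e1eea is not an ancestor of any other common ancestor — it is the merge base.

00e1eea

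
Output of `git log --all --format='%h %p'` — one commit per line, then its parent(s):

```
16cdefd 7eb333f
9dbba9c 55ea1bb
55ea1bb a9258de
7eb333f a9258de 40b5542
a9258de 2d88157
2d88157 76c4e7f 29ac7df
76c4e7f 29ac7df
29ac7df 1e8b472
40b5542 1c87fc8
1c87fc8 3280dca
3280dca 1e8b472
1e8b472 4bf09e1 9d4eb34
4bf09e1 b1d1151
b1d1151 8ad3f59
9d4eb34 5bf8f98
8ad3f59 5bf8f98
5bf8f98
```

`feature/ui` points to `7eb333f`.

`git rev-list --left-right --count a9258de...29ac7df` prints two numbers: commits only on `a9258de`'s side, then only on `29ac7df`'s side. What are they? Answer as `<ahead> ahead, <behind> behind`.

Reachable from a9258de: {1e8b472, 29ac7df, 2d88157, 4bf09e1, 5bf8f98, 76c4e7f, 8ad3f59, 9d4eb34, a9258de, b1d1151}.
Reachable from 29ac7df: {1e8b472, 29ac7df, 4bf09e1, 5bf8f98, 8ad3f59, 9d4eb34, b1d1151}.
Only in a9258de's history (ahead): {2d88157, 76c4e7f, a9258de} — 3.
Only in 29ac7df's history (behind): {} — 0.

3 ahead, 0 behind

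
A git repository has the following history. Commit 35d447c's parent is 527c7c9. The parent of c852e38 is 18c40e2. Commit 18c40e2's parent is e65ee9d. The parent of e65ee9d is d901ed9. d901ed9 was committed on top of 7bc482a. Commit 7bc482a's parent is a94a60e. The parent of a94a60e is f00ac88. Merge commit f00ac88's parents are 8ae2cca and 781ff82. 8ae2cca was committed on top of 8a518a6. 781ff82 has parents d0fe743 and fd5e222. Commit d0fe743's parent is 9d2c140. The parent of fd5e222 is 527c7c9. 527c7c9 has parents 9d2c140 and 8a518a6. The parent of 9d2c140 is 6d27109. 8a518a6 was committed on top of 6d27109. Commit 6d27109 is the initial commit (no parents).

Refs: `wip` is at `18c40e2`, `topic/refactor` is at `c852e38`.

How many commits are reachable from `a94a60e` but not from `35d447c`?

Reachable from a94a60e: {527c7c9, 6d27109, 781ff82, 8a518a6, 8ae2cca, 9d2c140, a94a60e, d0fe743, f00ac88, fd5e222}.
Reachable from 35d447c: {35d447c, 527c7c9, 6d27109, 8a518a6, 9d2c140}.
In a94a60e's history but not 35d447c's: {781ff82, 8ae2cca, a94a60e, d0fe743, f00ac88, fd5e222} — 6 commits.

6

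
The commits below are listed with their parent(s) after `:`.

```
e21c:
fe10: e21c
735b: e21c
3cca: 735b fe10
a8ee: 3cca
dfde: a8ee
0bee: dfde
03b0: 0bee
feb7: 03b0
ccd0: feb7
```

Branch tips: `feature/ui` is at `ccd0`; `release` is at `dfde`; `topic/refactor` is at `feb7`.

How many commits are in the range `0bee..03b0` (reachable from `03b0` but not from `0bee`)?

Reachable from 03b0: {03b0, 0bee, 3cca, 735b, a8ee, dfde, e21c, fe10}.
Reachable from 0bee: {0bee, 3cca, 735b, a8ee, dfde, e21c, fe10}.
In 03b0's history but not 0bee's: {03b0} — 1 commit.

1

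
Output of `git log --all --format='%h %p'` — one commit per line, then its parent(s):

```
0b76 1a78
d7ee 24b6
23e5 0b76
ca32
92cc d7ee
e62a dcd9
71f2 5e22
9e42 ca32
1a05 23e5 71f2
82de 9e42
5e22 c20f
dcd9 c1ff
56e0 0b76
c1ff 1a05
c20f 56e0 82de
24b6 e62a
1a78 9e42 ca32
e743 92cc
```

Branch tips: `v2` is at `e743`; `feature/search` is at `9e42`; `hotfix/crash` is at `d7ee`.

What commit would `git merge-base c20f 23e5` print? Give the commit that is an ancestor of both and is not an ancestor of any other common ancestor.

Ancestors of c20f: {0b76, 1a78, 56e0, 82de, 9e42, c20f, ca32}.
Ancestors of 23e5: {0b76, 1a78, 23e5, 9e42, ca32}.
Common ancestors: {0b76, 1a78, 9e42, ca32}.
Among these, 0b76 is not an ancestor of any other common ancestor — it is the merge base.

0b76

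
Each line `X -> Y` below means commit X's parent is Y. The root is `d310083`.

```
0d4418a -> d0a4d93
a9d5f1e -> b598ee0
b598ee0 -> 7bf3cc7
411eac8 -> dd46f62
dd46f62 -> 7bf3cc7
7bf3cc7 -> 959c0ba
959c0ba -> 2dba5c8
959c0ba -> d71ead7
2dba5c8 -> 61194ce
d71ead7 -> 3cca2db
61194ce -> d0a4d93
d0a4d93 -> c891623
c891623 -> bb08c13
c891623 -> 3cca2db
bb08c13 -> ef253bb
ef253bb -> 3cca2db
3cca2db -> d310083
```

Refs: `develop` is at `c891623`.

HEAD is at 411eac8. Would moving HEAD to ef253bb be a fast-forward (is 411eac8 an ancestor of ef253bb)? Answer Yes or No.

No

A fast-forward from 411eac8 to ef253bb is possible iff 411eac8 is an ancestor of ef253bb.
Ancestors of ef253bb: {3cca2db, d310083, ef253bb}.
411eac8 is not among them, so fast-forward is not possible.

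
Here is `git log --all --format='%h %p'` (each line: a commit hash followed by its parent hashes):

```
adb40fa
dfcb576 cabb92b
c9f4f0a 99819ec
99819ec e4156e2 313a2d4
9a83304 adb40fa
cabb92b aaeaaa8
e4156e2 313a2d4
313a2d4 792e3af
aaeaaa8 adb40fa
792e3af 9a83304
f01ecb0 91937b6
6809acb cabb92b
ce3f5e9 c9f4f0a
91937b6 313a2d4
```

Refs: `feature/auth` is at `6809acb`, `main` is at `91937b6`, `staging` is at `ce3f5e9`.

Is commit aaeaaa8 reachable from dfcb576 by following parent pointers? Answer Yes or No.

Ancestors of dfcb576 (commits reachable by following parents): {aaeaaa8, adb40fa, cabb92b, dfcb576}.
aaeaaa8 is in that set, so it is an ancestor of dfcb576.

Yes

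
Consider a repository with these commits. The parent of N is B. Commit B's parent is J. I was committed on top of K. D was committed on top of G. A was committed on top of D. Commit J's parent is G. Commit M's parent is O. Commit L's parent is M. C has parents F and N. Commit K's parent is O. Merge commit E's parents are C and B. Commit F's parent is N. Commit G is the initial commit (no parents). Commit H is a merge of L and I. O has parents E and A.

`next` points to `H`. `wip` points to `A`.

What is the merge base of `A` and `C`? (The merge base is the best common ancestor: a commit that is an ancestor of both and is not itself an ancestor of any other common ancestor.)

G

Ancestors of A: {A, D, G}.
Ancestors of C: {B, C, F, G, J, N}.
Common ancestors: {G}.
The only common ancestor is G, so it is the merge base.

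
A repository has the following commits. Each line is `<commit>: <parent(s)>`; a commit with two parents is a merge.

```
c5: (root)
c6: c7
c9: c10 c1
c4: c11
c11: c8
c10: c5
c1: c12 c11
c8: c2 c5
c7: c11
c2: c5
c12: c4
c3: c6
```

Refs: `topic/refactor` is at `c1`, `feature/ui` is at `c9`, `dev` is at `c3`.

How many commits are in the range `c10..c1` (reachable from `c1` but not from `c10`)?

6

Reachable from c1: {c1, c11, c12, c2, c4, c5, c8}.
Reachable from c10: {c10, c5}.
In c1's history but not c10's: {c1, c11, c12, c2, c4, c8} — 6 commits.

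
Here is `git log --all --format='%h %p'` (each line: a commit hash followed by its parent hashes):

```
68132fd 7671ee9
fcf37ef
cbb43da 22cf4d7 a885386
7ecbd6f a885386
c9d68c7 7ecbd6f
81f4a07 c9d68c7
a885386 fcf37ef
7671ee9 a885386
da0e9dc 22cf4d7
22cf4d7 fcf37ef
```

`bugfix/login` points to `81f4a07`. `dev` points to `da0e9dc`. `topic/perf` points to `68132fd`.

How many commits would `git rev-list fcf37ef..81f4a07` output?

4

Reachable from 81f4a07: {7ecbd6f, 81f4a07, a885386, c9d68c7, fcf37ef}.
Reachable from fcf37ef: {fcf37ef}.
In 81f4a07's history but not fcf37ef's: {7ecbd6f, 81f4a07, a885386, c9d68c7} — 4 commits.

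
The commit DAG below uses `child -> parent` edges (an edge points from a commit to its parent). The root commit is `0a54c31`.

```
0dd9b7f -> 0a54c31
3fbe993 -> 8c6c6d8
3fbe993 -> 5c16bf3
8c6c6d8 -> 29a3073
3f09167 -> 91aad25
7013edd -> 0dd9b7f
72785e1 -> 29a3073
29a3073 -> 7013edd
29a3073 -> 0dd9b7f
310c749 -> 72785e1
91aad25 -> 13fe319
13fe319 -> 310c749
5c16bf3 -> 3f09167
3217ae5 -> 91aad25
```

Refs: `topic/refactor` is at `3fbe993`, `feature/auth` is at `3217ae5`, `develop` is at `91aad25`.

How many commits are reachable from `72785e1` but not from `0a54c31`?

4

Reachable from 72785e1: {0a54c31, 0dd9b7f, 29a3073, 7013edd, 72785e1}.
Reachable from 0a54c31: {0a54c31}.
In 72785e1's history but not 0a54c31's: {0dd9b7f, 29a3073, 7013edd, 72785e1} — 4 commits.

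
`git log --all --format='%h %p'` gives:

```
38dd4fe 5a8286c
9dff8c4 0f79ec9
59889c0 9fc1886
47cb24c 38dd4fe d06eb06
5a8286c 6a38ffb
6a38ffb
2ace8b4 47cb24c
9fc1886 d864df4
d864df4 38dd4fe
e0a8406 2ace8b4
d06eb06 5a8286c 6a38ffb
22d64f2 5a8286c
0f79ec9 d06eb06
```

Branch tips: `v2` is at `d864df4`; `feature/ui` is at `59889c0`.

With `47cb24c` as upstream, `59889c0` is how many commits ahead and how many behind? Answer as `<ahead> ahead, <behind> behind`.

3 ahead, 2 behind

Reachable from 59889c0: {38dd4fe, 59889c0, 5a8286c, 6a38ffb, 9fc1886, d864df4}.
Reachable from 47cb24c: {38dd4fe, 47cb24c, 5a8286c, 6a38ffb, d06eb06}.
Only in 59889c0's history (ahead): {59889c0, 9fc1886, d864df4} — 3.
Only in 47cb24c's history (behind): {47cb24c, d06eb06} — 2.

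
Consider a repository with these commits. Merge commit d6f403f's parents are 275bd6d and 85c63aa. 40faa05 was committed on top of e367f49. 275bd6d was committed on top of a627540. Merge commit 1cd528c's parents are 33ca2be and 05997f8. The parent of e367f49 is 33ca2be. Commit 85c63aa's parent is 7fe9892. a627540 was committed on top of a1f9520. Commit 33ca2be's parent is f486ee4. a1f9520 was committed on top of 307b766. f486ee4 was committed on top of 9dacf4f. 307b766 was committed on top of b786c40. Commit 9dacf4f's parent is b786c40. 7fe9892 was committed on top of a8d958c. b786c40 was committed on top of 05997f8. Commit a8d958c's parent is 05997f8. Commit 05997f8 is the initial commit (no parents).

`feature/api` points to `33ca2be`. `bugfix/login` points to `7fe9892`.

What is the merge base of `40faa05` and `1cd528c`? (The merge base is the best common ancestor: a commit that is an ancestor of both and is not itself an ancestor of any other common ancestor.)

Ancestors of 40faa05: {05997f8, 33ca2be, 40faa05, 9dacf4f, b786c40, e367f49, f486ee4}.
Ancestors of 1cd528c: {05997f8, 1cd528c, 33ca2be, 9dacf4f, b786c40, f486ee4}.
Common ancestors: {05997f8, 33ca2be, 9dacf4f, b786c40, f486ee4}.
Among these, 33ca2be is not an ancestor of any other common ancestor — it is the merge base.

33ca2be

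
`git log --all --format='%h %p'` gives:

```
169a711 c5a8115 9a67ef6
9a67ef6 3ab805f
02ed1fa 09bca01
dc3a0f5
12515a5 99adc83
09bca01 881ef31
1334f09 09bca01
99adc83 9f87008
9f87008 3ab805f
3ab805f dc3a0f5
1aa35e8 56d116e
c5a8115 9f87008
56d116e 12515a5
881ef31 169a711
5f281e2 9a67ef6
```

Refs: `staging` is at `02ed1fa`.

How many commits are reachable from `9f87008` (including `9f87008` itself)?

Walking parent pointers from 9f87008: reachable set = {3ab805f, 9f87008, dc3a0f5}.
That is 3 commits.

3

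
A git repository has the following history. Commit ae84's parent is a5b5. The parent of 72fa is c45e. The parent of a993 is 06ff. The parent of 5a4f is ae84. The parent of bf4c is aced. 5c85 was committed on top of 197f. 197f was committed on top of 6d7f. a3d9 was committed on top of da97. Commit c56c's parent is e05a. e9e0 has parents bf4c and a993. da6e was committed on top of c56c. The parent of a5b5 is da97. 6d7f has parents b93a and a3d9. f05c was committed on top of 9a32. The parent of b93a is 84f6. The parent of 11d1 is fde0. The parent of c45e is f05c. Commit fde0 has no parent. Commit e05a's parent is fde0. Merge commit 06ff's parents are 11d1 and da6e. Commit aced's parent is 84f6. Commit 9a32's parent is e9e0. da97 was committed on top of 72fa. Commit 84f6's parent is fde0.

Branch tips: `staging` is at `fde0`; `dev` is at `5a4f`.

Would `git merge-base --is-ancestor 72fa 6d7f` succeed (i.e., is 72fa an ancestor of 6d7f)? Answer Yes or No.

Ancestors of 6d7f (commits reachable by following parents): {06ff, 11d1, 6d7f, 72fa, 84f6, 9a32, a3d9, a993, aced, b93a, bf4c, c45e, c56c, da6e, da97, e05a, e9e0, f05c, fde0}.
72fa is in that set, so it is an ancestor of 6d7f.

Yes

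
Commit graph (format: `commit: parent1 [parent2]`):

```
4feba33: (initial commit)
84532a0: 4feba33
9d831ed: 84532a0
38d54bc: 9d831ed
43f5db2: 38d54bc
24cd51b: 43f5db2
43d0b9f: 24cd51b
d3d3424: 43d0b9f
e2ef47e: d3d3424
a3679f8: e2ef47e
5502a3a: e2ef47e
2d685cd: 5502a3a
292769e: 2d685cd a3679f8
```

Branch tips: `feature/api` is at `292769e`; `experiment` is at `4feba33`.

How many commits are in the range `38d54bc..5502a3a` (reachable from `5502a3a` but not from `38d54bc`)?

6

Reachable from 5502a3a: {24cd51b, 38d54bc, 43d0b9f, 43f5db2, 4feba33, 5502a3a, 84532a0, 9d831ed, d3d3424, e2ef47e}.
Reachable from 38d54bc: {38d54bc, 4feba33, 84532a0, 9d831ed}.
In 5502a3a's history but not 38d54bc's: {24cd51b, 43d0b9f, 43f5db2, 5502a3a, d3d3424, e2ef47e} — 6 commits.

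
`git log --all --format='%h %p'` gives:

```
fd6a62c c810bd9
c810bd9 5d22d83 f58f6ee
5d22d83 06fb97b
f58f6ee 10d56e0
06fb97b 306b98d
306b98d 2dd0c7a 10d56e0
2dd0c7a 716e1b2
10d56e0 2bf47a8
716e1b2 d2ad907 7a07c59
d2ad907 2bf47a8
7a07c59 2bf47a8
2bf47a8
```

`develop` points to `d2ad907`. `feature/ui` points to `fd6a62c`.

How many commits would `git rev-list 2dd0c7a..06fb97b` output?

Reachable from 06fb97b: {06fb97b, 10d56e0, 2bf47a8, 2dd0c7a, 306b98d, 716e1b2, 7a07c59, d2ad907}.
Reachable from 2dd0c7a: {2bf47a8, 2dd0c7a, 716e1b2, 7a07c59, d2ad907}.
In 06fb97b's history but not 2dd0c7a's: {06fb97b, 10d56e0, 306b98d} — 3 commits.

3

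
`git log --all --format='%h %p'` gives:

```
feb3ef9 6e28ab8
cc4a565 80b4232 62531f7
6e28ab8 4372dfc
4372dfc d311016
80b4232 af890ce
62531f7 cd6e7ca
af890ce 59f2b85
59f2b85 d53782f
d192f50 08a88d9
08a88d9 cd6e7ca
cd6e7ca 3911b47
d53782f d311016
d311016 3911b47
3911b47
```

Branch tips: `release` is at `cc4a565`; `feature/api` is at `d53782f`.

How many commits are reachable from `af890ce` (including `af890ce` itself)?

5

Walking parent pointers from af890ce: reachable set = {3911b47, 59f2b85, af890ce, d311016, d53782f}.
That is 5 commits.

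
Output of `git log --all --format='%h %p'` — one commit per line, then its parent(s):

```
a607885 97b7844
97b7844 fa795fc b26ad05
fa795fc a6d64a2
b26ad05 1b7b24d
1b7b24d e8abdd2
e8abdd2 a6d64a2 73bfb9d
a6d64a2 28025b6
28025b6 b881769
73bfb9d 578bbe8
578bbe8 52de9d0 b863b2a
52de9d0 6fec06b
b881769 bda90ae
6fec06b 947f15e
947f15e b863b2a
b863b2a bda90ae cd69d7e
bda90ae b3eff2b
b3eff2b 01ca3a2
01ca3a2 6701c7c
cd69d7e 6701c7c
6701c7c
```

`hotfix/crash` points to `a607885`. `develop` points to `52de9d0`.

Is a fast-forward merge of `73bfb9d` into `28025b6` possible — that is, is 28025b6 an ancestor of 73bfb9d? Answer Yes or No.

No

A fast-forward from 28025b6 to 73bfb9d is possible iff 28025b6 is an ancestor of 73bfb9d.
Ancestors of 73bfb9d: {01ca3a2, 52de9d0, 578bbe8, 6701c7c, 6fec06b, 73bfb9d, 947f15e, b3eff2b, b863b2a, bda90ae, cd69d7e}.
28025b6 is not among them, so fast-forward is not possible.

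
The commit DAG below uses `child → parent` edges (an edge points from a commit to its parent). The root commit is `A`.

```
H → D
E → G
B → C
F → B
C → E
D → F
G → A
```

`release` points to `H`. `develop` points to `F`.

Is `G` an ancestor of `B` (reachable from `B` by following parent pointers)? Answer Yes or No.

Yes

Ancestors of B (commits reachable by following parents): {A, B, C, E, G}.
G is in that set, so it is an ancestor of B.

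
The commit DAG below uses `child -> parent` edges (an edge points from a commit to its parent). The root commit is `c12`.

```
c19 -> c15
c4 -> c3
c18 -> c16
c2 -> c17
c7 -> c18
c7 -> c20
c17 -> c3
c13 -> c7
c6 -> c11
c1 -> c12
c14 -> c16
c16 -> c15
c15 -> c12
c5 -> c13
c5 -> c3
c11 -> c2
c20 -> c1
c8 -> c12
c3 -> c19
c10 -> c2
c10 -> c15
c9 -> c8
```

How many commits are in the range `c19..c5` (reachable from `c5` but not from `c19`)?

Reachable from c5: {c1, c12, c13, c15, c16, c18, c19, c20, c3, c5, c7}.
Reachable from c19: {c12, c15, c19}.
In c5's history but not c19's: {c1, c13, c16, c18, c20, c3, c5, c7} — 8 commits.

8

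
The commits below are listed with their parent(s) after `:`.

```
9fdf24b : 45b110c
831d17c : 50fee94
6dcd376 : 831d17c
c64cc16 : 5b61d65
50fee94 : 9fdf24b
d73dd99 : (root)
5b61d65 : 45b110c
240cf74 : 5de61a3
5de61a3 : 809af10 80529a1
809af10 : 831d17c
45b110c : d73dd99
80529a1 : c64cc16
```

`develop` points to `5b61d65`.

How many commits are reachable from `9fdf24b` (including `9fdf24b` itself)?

3

Walking parent pointers from 9fdf24b: reachable set = {45b110c, 9fdf24b, d73dd99}.
That is 3 commits.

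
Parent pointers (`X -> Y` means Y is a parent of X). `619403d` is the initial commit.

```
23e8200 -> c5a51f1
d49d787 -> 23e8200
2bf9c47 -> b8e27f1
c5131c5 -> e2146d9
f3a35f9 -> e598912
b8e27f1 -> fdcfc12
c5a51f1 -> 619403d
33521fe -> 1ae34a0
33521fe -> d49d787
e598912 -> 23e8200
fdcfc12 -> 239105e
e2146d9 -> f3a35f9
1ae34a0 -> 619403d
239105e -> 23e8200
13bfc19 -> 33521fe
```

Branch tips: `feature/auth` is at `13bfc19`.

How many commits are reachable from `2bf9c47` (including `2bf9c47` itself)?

7

Walking parent pointers from 2bf9c47: reachable set = {239105e, 23e8200, 2bf9c47, 619403d, b8e27f1, c5a51f1, fdcfc12}.
That is 7 commits.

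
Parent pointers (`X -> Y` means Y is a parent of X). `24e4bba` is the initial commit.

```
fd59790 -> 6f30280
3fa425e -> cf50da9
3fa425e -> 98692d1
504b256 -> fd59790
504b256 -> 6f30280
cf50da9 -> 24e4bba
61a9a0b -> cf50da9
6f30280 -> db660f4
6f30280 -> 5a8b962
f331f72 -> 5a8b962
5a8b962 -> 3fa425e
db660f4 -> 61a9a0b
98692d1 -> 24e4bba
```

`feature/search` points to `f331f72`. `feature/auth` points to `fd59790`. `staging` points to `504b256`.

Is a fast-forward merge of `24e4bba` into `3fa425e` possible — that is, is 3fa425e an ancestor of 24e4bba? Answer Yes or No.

A fast-forward from 3fa425e to 24e4bba is possible iff 3fa425e is an ancestor of 24e4bba.
Ancestors of 24e4bba: {24e4bba}.
3fa425e is not among them, so fast-forward is not possible.

No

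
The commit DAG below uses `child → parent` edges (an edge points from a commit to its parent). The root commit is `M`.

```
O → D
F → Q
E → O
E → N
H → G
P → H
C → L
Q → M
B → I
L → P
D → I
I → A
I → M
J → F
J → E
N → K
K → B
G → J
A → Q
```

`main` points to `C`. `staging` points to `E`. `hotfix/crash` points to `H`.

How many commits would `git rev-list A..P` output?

12

Reachable from P: {A, B, D, E, F, G, H, I, J, K, M, N, O, P, Q}.
Reachable from A: {A, M, Q}.
In P's history but not A's: {B, D, E, F, G, H, I, J, K, N, O, P} — 12 commits.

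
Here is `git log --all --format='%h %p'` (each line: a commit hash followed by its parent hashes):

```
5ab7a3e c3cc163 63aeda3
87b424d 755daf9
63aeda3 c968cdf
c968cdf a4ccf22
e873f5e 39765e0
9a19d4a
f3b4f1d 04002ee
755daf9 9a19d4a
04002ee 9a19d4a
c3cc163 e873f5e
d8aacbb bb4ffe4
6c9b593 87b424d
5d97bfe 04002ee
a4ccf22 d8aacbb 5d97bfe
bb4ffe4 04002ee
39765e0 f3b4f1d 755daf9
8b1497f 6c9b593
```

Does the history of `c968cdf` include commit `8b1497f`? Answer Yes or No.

Ancestors of c968cdf: {04002ee, 5d97bfe, 9a19d4a, a4ccf22, bb4ffe4, c968cdf, d8aacbb}.
8b1497f is not in that set, so it is not an ancestor of c968cdf.

No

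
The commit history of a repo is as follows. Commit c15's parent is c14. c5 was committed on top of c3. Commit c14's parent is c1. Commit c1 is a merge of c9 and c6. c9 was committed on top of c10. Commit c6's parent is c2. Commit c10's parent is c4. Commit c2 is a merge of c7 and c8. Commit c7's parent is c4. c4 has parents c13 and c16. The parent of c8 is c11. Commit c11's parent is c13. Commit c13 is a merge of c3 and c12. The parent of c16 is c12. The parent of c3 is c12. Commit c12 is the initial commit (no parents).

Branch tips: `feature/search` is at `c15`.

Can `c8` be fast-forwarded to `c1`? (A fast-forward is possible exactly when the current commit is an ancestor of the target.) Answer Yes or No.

A fast-forward from c8 to c1 is possible iff c8 is an ancestor of c1.
Ancestors of c1: {c1, c10, c11, c12, c13, c16, c2, c3, c4, c6, c7, c8, c9}.
c8 is among them, so fast-forward is possible.

Yes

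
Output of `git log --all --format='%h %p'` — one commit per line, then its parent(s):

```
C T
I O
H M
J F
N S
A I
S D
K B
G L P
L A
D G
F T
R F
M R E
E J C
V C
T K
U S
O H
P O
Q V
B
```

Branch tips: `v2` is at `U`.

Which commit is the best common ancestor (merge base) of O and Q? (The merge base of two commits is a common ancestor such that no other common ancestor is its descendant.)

C

Ancestors of O: {B, C, E, F, H, J, K, M, O, R, T}.
Ancestors of Q: {B, C, K, Q, T, V}.
Common ancestors: {B, C, K, T}.
Among these, C is not an ancestor of any other common ancestor — it is the merge base.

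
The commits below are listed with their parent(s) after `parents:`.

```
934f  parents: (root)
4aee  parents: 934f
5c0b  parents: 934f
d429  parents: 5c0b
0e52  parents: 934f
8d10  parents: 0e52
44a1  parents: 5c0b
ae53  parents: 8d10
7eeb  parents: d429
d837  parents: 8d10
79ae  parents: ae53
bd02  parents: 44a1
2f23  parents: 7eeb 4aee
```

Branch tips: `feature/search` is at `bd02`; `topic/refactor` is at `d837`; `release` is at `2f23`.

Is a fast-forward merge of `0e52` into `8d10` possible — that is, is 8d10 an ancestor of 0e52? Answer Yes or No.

No

A fast-forward from 8d10 to 0e52 is possible iff 8d10 is an ancestor of 0e52.
Ancestors of 0e52: {0e52, 934f}.
8d10 is not among them, so fast-forward is not possible.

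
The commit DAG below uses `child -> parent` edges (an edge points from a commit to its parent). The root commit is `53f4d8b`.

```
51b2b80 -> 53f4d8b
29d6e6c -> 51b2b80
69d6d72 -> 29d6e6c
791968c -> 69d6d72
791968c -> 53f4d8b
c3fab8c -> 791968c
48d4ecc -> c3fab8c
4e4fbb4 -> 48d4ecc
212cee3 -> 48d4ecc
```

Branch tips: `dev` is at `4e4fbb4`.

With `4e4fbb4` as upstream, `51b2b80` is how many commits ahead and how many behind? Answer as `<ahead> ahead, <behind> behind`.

0 ahead, 6 behind

Reachable from 51b2b80: {51b2b80, 53f4d8b}.
Reachable from 4e4fbb4: {29d6e6c, 48d4ecc, 4e4fbb4, 51b2b80, 53f4d8b, 69d6d72, 791968c, c3fab8c}.
Only in 51b2b80's history (ahead): {} — 0.
Only in 4e4fbb4's history (behind): {29d6e6c, 48d4ecc, 4e4fbb4, 69d6d72, 791968c, c3fab8c} — 6.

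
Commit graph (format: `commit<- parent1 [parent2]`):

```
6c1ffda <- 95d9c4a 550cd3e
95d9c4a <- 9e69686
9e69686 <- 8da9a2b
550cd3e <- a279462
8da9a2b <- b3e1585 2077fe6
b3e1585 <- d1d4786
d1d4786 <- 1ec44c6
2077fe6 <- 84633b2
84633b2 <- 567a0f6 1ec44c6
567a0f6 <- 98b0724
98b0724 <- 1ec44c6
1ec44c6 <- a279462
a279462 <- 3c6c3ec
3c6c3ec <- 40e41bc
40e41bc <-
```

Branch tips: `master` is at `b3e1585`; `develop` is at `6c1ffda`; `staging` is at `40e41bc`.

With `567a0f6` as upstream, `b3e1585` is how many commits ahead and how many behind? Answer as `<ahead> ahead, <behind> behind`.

2 ahead, 2 behind

Reachable from b3e1585: {1ec44c6, 3c6c3ec, 40e41bc, a279462, b3e1585, d1d4786}.
Reachable from 567a0f6: {1ec44c6, 3c6c3ec, 40e41bc, 567a0f6, 98b0724, a279462}.
Only in b3e1585's history (ahead): {b3e1585, d1d4786} — 2.
Only in 567a0f6's history (behind): {567a0f6, 98b0724} — 2.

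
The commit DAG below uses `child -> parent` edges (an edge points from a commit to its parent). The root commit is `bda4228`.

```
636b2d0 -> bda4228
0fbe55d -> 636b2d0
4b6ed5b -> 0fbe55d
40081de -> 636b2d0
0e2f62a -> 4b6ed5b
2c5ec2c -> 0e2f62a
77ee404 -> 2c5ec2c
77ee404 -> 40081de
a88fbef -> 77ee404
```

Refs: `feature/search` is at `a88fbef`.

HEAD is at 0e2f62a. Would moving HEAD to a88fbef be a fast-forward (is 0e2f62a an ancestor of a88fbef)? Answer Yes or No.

A fast-forward from 0e2f62a to a88fbef is possible iff 0e2f62a is an ancestor of a88fbef.
Ancestors of a88fbef: {0e2f62a, 0fbe55d, 2c5ec2c, 40081de, 4b6ed5b, 636b2d0, 77ee404, a88fbef, bda4228}.
0e2f62a is among them, so fast-forward is possible.

Yes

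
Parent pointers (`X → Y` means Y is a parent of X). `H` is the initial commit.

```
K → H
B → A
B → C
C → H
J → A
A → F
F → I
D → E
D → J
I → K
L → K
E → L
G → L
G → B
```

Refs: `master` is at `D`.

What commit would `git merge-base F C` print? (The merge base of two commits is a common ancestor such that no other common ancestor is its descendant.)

Ancestors of F: {F, H, I, K}.
Ancestors of C: {C, H}.
Common ancestors: {H}.
The only common ancestor is H, so it is the merge base.

H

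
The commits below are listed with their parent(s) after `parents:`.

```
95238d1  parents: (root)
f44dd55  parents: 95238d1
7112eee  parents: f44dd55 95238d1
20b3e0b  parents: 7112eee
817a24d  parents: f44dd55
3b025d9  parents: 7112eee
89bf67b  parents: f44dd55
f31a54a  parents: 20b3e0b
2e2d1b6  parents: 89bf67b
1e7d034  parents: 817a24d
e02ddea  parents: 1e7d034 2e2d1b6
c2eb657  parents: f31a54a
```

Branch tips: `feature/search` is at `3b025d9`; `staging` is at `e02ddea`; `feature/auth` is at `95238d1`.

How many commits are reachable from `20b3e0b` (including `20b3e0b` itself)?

4

Walking parent pointers from 20b3e0b: reachable set = {20b3e0b, 7112eee, 95238d1, f44dd55}.
That is 4 commits.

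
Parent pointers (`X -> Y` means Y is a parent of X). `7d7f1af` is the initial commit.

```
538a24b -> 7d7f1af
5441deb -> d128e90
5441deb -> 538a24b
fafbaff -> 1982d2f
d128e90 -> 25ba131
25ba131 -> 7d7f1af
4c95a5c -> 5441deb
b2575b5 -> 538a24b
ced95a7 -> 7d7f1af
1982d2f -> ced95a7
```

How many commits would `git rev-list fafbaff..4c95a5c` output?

Reachable from 4c95a5c: {25ba131, 4c95a5c, 538a24b, 5441deb, 7d7f1af, d128e90}.
Reachable from fafbaff: {1982d2f, 7d7f1af, ced95a7, fafbaff}.
In 4c95a5c's history but not fafbaff's: {25ba131, 4c95a5c, 538a24b, 5441deb, d128e90} — 5 commits.

5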